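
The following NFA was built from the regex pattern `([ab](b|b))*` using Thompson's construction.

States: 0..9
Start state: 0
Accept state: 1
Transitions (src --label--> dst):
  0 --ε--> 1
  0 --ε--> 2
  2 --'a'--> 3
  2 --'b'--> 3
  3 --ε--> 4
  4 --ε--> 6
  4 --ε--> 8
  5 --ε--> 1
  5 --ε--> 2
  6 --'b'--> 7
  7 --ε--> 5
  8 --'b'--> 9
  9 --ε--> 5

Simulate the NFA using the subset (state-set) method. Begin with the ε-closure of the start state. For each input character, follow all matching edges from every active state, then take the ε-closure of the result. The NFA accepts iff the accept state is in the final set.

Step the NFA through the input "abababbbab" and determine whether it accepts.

initial (ε-close {0}): {0,1,2}
'a' @ 1: {3,4,6,8}
'b' @ 2: {1,2,5,7,9}  (accept∈set)
'a' @ 3: {3,4,6,8}
'b' @ 4: {1,2,5,7,9}  (accept∈set)
'a' @ 5: {3,4,6,8}
'b' @ 6: {1,2,5,7,9}  (accept∈set)
'b' @ 7: {3,4,6,8}
'b' @ 8: {1,2,5,7,9}  (accept∈set)
'a' @ 9: {3,4,6,8}
'b' @ 10: {1,2,5,7,9}  (accept∈set)
after full input: {1,2,5,7,9}  (accept=1 in)

Answer: ACCEPT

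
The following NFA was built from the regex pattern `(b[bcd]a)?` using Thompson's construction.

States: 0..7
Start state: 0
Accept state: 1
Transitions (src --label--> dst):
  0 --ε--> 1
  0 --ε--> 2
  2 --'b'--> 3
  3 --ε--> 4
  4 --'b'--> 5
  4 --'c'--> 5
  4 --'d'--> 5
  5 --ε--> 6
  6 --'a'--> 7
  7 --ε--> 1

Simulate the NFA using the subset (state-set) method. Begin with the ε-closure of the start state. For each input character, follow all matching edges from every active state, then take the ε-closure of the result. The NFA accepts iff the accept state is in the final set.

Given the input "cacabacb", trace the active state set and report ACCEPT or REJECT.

initial (ε-close {0}): {0,1,2}
'c' @ 1: {}  — dead — no transitions
rest 'acabacb' ignored (set empty)
after full input: {}  (accept=1 not in)

Answer: REJECT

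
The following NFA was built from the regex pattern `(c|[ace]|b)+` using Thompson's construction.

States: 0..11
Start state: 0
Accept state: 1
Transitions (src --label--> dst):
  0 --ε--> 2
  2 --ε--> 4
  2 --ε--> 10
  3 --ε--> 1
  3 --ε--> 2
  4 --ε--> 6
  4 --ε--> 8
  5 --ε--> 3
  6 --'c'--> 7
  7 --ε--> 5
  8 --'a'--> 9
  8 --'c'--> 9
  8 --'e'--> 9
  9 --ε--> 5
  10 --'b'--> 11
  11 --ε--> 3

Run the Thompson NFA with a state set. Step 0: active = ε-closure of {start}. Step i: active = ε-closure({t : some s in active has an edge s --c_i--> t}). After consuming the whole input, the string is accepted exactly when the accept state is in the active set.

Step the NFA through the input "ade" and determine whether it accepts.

Answer: REJECT

Trace:
initial (ε-close {0}): {0,2,4,6,8,10}
'a' @ 1: {1,2,3,4,5,6,8,9,10}  ✓accept
'd' @ 2: {}  — state set empty
rest 'e' ignored (set empty)
after full input: {}  (accept=1 not in)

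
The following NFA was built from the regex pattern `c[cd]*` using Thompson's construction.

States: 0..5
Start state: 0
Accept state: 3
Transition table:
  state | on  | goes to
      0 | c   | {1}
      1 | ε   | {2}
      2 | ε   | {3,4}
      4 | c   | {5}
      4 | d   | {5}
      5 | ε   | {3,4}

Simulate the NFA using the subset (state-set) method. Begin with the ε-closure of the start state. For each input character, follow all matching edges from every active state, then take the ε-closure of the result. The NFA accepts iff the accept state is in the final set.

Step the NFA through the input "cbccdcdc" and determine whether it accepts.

initial (ε-close {0}): {0}
'c' @ 1: {1,2,3,4}  [accepting]
'b' @ 2: {}  — state set empty
rest 'ccdcdc' ignored (set empty)
after full input: {}  (accept=3 not in)

Answer: REJECT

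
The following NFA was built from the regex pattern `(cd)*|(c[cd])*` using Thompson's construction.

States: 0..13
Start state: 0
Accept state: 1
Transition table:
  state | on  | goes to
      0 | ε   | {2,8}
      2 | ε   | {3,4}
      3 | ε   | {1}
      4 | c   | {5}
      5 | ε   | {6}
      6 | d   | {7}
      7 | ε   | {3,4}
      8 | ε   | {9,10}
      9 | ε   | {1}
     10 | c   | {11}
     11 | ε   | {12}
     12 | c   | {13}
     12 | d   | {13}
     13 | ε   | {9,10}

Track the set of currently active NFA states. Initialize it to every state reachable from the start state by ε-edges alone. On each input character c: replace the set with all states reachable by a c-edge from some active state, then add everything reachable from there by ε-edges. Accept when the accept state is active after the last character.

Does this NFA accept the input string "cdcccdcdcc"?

S₀ = ε-closure({0}) = {0,1,2,3,4,8,9,10}
'c' @ 1: {5,6,11,12}
'd' @ 2: {1,3,4,7,9,10,13}  ✓accept
'c' @ 3: {5,6,11,12}
'c' @ 4: {1,9,10,13}  ✓accept
'c' @ 5: {11,12}
'd' @ 6: {1,9,10,13}  ✓accept
'c' @ 7: {11,12}
'd' @ 8: {1,9,10,13}  ✓accept
'c' @ 9: {11,12}
'c' @ 10: {1,9,10,13}  ✓accept
after full input: {1,9,10,13}  (accept=1 in)

Answer: ACCEPT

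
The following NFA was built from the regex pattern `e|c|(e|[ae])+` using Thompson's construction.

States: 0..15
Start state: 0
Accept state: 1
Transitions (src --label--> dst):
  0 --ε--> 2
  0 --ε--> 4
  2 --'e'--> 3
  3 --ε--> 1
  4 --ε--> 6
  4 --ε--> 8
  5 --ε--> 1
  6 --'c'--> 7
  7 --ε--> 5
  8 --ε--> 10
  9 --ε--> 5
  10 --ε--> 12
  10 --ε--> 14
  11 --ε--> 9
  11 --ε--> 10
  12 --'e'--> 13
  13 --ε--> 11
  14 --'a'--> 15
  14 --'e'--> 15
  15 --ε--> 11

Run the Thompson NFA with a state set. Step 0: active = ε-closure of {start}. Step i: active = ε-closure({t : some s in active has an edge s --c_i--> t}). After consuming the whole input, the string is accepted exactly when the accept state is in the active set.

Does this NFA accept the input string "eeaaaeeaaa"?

initial (ε-close {0}): {0,2,4,6,8,10,12,14}
'e' @ 1: {1,3,5,9,10,11,12,13,14,15}  (accept∈set)
'e' @ 2: {1,5,9,10,11,12,13,14,15}  (accept∈set)
'a' @ 3: {1,5,9,10,11,12,14,15}  (accept∈set)
'a' @ 4: {1,5,9,10,11,12,14,15}  (accept∈set)
'a' @ 5: {1,5,9,10,11,12,14,15}  (accept∈set)
'e' @ 6: {1,5,9,10,11,12,13,14,15}  (accept∈set)
'e' @ 7: {1,5,9,10,11,12,13,14,15}  (accept∈set)
'a' @ 8: {1,5,9,10,11,12,14,15}  (accept∈set)
'a' @ 9: {1,5,9,10,11,12,14,15}  (accept∈set)
'a' @ 10: {1,5,9,10,11,12,14,15}  (accept∈set)
final: {1,5,9,10,11,12,14,15}; accept 1 in set

Answer: ACCEPT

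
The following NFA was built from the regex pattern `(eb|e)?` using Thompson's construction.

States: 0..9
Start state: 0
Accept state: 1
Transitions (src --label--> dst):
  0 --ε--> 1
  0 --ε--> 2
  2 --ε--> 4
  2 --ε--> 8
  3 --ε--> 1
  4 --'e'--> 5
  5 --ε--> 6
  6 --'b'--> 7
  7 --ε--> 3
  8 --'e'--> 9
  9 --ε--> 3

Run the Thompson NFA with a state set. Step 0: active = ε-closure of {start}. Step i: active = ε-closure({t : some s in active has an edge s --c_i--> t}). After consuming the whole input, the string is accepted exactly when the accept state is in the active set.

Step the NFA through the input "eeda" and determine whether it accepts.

Answer: REJECT

Trace:
start: ε-closure({0}) = {0,1,2,4,8}
'e' @ 1: {1,3,5,6,9}  [accepting]
'e' @ 2: {}  — dead — no transitions
rest 'da' ignored (set empty)
end set {} — state 1 not in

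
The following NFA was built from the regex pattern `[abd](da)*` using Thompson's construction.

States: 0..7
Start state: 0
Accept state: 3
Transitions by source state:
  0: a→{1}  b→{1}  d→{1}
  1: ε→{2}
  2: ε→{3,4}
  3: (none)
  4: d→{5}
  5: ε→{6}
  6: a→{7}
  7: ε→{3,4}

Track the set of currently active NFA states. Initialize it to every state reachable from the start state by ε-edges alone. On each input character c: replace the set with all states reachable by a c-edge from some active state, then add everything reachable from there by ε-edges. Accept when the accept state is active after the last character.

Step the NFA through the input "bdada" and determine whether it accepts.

initial (ε-close {0}): {0}
'b' @ 1: {1,2,3,4}  (accept∈set)
'd' @ 2: {5,6}
'a' @ 3: {3,4,7}  (accept∈set)
'd' @ 4: {5,6}
'a' @ 5: {3,4,7}  (accept∈set)
end set {3,4,7} — state 3 in

Answer: ACCEPT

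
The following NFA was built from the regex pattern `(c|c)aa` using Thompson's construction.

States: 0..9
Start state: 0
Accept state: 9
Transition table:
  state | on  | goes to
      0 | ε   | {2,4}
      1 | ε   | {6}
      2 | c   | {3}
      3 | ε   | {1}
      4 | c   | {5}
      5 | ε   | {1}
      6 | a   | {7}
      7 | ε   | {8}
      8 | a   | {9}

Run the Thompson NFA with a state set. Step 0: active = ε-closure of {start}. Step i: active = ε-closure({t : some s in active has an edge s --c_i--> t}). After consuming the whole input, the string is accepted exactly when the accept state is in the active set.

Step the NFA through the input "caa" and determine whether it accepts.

Answer: ACCEPT

Trace:
start: ε-closure({0}) = {0,2,4}
'c' @ 1: {1,3,5,6}
'a' @ 2: {7,8}
'a' @ 3: {9}  (accept∈set)
final: {9}; accept 9 in set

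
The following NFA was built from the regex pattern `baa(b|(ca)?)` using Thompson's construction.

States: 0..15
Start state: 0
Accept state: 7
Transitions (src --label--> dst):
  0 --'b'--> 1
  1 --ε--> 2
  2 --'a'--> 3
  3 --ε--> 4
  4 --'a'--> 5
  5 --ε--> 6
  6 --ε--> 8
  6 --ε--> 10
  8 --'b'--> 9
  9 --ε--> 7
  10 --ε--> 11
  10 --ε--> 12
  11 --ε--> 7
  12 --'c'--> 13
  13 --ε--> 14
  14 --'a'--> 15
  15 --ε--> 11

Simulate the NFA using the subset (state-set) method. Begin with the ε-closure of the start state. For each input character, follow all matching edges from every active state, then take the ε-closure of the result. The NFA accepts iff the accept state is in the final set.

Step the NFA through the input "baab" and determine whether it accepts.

Answer: ACCEPT

Derivation:
initial (ε-close {0}): {0}
'b' @ 1: {1,2}
'a' @ 2: {3,4}
'a' @ 3: {5,6,7,8,10,11,12}  ✓accept
'b' @ 4: {7,9}  ✓accept
final: {7,9}; accept 7 in set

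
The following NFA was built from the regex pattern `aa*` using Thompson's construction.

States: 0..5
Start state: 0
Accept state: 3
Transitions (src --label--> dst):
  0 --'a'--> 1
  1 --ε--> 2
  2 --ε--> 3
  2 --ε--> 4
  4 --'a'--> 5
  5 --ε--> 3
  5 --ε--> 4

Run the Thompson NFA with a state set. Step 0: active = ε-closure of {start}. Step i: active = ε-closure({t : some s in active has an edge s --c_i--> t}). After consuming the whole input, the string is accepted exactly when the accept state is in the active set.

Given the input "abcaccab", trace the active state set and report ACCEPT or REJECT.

Answer: REJECT

Derivation:
start: ε-closure({0}) = {0}
'a' @ 1: {1,2,3,4}  (accept∈set)
'b' @ 2: {}  — dead — no transitions
rest 'caccab' ignored (set empty)
after full input: {}  (accept=3 not in)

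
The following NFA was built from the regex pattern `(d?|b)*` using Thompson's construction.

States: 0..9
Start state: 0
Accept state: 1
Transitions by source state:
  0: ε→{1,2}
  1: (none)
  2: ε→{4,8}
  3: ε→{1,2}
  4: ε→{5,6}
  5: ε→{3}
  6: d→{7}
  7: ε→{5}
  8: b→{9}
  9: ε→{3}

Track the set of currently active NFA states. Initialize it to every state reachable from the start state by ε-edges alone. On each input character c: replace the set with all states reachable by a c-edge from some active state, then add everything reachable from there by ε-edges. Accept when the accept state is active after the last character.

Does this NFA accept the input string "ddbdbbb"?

Answer: ACCEPT

Steps:
S₀ = ε-closure({0}) = {0,1,2,3,4,5,6,8}
'd' @ 1: {1,2,3,4,5,6,7,8}  (accept∈set)
'd' @ 2: {1,2,3,4,5,6,7,8}  (accept∈set)
'b' @ 3: {1,2,3,4,5,6,8,9}  (accept∈set)
'd' @ 4: {1,2,3,4,5,6,7,8}  (accept∈set)
'b' @ 5: {1,2,3,4,5,6,8,9}  (accept∈set)
'b' @ 6: {1,2,3,4,5,6,8,9}  (accept∈set)
'b' @ 7: {1,2,3,4,5,6,8,9}  (accept∈set)
after full input: {1,2,3,4,5,6,8,9}  (accept=1 in)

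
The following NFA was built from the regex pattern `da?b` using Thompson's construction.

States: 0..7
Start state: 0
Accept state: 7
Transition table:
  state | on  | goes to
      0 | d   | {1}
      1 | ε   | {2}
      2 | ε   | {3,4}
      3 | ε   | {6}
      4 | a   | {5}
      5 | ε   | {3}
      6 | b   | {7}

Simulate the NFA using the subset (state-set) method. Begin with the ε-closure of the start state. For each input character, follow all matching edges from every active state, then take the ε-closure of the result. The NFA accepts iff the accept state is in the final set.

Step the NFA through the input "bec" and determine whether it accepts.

Answer: REJECT

Trace:
initial (ε-close {0}): {0}
'b' @ 1: {}  — state set empty
rest 'ec' ignored (set empty)
end set {} — state 7 not in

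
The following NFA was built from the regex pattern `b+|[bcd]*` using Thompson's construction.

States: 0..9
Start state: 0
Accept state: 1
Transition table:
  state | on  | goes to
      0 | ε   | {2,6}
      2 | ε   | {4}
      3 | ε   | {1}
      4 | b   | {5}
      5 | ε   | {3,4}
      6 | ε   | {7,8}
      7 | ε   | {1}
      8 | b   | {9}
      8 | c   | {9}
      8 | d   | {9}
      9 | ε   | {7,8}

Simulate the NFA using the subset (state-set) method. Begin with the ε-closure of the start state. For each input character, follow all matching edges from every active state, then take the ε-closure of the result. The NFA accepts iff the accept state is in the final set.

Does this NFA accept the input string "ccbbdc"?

Answer: ACCEPT

Trace:
initial (ε-close {0}): {0,1,2,4,6,7,8}
'c' @ 1: {1,7,8,9}  (accept∈set)
'c' @ 2: {1,7,8,9}  (accept∈set)
'b' @ 3: {1,7,8,9}  (accept∈set)
'b' @ 4: {1,7,8,9}  (accept∈set)
'd' @ 5: {1,7,8,9}  (accept∈set)
'c' @ 6: {1,7,8,9}  (accept∈set)
end set {1,7,8,9} — state 1 in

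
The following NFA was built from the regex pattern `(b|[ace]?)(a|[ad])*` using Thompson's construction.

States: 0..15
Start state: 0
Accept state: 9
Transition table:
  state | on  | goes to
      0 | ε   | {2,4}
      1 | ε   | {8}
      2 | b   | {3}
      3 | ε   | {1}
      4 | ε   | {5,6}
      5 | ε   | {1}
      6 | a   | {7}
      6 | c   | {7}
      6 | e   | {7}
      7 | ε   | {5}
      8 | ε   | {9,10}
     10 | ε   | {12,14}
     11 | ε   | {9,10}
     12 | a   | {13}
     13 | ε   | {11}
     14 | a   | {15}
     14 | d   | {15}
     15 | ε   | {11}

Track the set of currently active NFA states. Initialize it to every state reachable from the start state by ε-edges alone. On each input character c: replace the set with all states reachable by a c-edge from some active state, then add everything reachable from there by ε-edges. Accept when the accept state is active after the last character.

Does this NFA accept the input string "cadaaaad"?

Answer: ACCEPT

Derivation:
initial (ε-close {0}): {0,1,2,4,5,6,8,9,10,12,14}
'c' @ 1: {1,5,7,8,9,10,12,14}  (accept∈set)
'a' @ 2: {9,10,11,12,13,14,15}  (accept∈set)
'd' @ 3: {9,10,11,12,14,15}  (accept∈set)
'a' @ 4: {9,10,11,12,13,14,15}  (accept∈set)
'a' @ 5: {9,10,11,12,13,14,15}  (accept∈set)
'a' @ 6: {9,10,11,12,13,14,15}  (accept∈set)
'a' @ 7: {9,10,11,12,13,14,15}  (accept∈set)
'd' @ 8: {9,10,11,12,14,15}  (accept∈set)
end set {9,10,11,12,14,15} — state 9 in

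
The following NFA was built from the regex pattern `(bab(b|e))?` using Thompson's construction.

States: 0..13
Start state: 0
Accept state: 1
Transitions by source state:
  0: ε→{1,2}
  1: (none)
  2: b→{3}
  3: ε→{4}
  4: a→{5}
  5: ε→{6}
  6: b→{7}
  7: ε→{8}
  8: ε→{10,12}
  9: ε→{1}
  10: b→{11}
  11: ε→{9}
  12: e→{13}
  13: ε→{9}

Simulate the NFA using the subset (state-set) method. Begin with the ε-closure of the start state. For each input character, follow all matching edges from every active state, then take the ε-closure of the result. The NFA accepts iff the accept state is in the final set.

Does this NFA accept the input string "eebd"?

initial (ε-close {0}): {0,1,2}
'e' @ 1: {}  — state set empty
rest 'ebd' ignored (set empty)
end set {} — state 1 not in

Answer: REJECT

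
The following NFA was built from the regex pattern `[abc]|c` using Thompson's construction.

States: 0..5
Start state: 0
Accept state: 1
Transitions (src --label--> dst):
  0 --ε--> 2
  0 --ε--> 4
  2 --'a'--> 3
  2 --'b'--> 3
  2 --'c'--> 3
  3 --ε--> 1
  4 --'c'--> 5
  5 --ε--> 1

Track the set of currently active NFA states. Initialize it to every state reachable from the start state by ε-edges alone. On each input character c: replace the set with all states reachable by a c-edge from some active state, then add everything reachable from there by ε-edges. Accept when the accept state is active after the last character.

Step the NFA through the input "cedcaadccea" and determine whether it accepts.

Answer: REJECT

Derivation:
initial (ε-close {0}): {0,2,4}
'c' @ 1: {1,3,5}  [accepting]
'e' @ 2: {}  — state set empty
rest 'dcaadccea' ignored (set empty)
final: {}; accept 1 not in set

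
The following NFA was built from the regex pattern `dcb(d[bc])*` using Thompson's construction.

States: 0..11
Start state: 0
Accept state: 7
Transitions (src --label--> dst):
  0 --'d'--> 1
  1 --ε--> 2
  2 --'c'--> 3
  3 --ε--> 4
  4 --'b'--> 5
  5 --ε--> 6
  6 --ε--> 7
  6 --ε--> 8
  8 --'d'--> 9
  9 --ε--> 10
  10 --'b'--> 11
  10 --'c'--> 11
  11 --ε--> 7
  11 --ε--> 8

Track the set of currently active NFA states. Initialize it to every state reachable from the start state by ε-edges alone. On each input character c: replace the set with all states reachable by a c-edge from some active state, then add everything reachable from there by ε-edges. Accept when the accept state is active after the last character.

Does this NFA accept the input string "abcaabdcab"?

start: ε-closure({0}) = {0}
'a' @ 1: {}  — state set empty
rest 'bcaabdcab' ignored (set empty)
final: {}; accept 7 not in set

Answer: REJECT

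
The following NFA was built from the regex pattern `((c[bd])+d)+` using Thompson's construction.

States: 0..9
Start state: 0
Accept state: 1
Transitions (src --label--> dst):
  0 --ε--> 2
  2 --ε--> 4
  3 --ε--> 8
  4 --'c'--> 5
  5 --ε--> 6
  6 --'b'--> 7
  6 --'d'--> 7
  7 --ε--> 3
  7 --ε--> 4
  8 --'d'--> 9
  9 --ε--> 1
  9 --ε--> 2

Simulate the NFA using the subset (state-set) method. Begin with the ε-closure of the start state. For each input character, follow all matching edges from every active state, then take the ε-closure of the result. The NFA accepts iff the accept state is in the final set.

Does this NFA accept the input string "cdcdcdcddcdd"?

initial (ε-close {0}): {0,2,4}
'c' @ 1: {5,6}
'd' @ 2: {3,4,7,8}
'c' @ 3: {5,6}
'd' @ 4: {3,4,7,8}
'c' @ 5: {5,6}
'd' @ 6: {3,4,7,8}
'c' @ 7: {5,6}
'd' @ 8: {3,4,7,8}
'd' @ 9: {1,2,4,9}  (accept∈set)
'c' @ 10: {5,6}
'd' @ 11: {3,4,7,8}
'd' @ 12: {1,2,4,9}  (accept∈set)
final: {1,2,4,9}; accept 1 in set

Answer: ACCEPT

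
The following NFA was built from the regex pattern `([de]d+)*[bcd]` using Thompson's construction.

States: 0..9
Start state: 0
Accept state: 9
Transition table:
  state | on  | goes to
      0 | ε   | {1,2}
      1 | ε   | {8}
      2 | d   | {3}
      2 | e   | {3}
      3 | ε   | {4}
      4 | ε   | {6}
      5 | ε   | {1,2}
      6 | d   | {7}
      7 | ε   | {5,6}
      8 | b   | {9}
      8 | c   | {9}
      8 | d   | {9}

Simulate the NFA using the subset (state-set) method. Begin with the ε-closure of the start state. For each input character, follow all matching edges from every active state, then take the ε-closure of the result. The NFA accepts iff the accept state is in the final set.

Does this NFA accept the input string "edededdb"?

Answer: ACCEPT

Steps:
start: ε-closure({0}) = {0,1,2,8}
'e' @ 1: {3,4,6}
'd' @ 2: {1,2,5,6,7,8}
'e' @ 3: {3,4,6}
'd' @ 4: {1,2,5,6,7,8}
'e' @ 5: {3,4,6}
'd' @ 6: {1,2,5,6,7,8}
'd' @ 7: {1,2,3,4,5,6,7,8,9}  (accept∈set)
'b' @ 8: {9}  (accept∈set)
end set {9} — state 9 in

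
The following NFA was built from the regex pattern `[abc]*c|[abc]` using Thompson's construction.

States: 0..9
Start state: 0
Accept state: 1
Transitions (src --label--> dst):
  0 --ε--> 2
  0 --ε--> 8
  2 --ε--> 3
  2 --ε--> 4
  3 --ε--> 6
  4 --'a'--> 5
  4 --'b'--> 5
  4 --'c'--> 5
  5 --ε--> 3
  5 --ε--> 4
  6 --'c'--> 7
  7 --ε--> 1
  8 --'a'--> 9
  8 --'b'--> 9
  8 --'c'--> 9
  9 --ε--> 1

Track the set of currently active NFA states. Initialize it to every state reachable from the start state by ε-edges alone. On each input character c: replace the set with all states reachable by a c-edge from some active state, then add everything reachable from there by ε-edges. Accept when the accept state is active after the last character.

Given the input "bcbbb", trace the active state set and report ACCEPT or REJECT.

Answer: REJECT

Derivation:
initial (ε-close {0}): {0,2,3,4,6,8}
'b' @ 1: {1,3,4,5,6,9}  (accept∈set)
'c' @ 2: {1,3,4,5,6,7}  (accept∈set)
'b' @ 3: {3,4,5,6}
'b' @ 4: {3,4,5,6}
'b' @ 5: {3,4,5,6}
final: {3,4,5,6}; accept 1 not in set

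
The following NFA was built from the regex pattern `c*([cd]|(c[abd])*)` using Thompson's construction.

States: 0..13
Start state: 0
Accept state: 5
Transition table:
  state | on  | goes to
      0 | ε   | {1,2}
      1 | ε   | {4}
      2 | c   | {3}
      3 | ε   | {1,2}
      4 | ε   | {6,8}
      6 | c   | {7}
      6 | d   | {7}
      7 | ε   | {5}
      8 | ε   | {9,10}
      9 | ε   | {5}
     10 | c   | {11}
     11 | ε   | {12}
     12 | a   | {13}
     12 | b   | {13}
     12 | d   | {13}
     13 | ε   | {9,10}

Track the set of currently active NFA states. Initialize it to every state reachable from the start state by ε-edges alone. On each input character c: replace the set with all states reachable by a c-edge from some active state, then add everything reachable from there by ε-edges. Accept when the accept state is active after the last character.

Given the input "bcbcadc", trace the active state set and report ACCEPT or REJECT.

Answer: REJECT

Trace:
start: ε-closure({0}) = {0,1,2,4,5,6,8,9,10}
'b' @ 1: {}  — no active states
rest 'cbcadc' ignored (set empty)
after full input: {}  (accept=5 not in)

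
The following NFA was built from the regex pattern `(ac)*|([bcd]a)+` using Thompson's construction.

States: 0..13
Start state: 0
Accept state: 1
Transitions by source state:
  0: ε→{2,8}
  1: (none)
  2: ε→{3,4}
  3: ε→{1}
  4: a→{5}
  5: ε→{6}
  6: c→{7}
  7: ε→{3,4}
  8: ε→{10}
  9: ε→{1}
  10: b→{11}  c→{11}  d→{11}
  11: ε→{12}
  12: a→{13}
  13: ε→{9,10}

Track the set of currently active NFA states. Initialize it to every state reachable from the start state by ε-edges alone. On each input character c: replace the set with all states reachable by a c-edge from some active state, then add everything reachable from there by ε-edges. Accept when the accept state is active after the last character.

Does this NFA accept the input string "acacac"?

S₀ = ε-closure({0}) = {0,1,2,3,4,8,10}
'a' @ 1: {5,6}
'c' @ 2: {1,3,4,7}  [accepting]
'a' @ 3: {5,6}
'c' @ 4: {1,3,4,7}  [accepting]
'a' @ 5: {5,6}
'c' @ 6: {1,3,4,7}  [accepting]
end set {1,3,4,7} — state 1 in

Answer: ACCEPT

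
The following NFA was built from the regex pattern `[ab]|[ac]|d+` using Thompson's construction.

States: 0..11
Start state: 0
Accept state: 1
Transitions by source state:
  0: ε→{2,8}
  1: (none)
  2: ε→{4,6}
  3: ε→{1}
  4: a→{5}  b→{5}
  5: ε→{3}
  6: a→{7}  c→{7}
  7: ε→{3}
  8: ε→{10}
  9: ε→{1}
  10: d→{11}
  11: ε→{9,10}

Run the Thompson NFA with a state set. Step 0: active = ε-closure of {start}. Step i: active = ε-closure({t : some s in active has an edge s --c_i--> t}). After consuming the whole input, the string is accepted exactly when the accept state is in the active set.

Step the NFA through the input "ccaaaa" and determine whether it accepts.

start: ε-closure({0}) = {0,2,4,6,8,10}
'c' @ 1: {1,3,7}  [accepting]
'c' @ 2: {}  — no active states
rest 'aaaa' ignored (set empty)
end set {} — state 1 not in

Answer: REJECT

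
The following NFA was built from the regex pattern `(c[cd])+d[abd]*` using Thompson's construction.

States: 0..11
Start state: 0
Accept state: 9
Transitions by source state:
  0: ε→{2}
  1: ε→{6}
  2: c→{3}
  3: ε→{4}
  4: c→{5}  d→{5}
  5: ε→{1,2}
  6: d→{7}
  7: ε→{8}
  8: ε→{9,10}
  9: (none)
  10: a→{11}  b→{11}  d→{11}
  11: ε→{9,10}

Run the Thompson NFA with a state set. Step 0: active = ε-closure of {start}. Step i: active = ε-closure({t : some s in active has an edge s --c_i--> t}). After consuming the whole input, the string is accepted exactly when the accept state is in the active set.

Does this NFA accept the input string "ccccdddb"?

Answer: ACCEPT

Derivation:
start: ε-closure({0}) = {0,2}
'c' @ 1: {3,4}
'c' @ 2: {1,2,5,6}
'c' @ 3: {3,4}
'c' @ 4: {1,2,5,6}
'd' @ 5: {7,8,9,10}  (accept∈set)
'd' @ 6: {9,10,11}  (accept∈set)
'd' @ 7: {9,10,11}  (accept∈set)
'b' @ 8: {9,10,11}  (accept∈set)
end set {9,10,11} — state 9 in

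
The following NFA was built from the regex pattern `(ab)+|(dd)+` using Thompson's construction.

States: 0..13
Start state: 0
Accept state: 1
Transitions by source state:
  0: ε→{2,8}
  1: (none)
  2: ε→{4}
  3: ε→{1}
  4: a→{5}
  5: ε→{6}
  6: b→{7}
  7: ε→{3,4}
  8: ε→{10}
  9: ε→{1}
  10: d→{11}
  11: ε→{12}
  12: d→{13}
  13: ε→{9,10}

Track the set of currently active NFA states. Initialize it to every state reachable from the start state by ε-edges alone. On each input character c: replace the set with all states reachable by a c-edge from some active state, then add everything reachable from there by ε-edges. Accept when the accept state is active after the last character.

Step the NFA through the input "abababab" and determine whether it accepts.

S₀ = ε-closure({0}) = {0,2,4,8,10}
'a' @ 1: {5,6}
'b' @ 2: {1,3,4,7}  ✓accept
'a' @ 3: {5,6}
'b' @ 4: {1,3,4,7}  ✓accept
'a' @ 5: {5,6}
'b' @ 6: {1,3,4,7}  ✓accept
'a' @ 7: {5,6}
'b' @ 8: {1,3,4,7}  ✓accept
final: {1,3,4,7}; accept 1 in set

Answer: ACCEPT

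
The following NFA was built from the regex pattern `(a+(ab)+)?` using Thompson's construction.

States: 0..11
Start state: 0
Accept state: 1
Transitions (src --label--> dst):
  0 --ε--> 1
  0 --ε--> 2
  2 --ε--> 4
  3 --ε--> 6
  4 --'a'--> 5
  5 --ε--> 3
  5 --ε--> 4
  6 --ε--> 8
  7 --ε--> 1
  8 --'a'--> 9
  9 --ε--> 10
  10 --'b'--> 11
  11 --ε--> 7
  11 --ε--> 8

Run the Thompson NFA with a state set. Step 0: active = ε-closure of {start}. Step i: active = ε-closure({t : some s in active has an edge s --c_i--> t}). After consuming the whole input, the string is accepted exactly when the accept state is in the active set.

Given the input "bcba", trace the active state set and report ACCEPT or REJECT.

S₀ = ε-closure({0}) = {0,1,2,4}
'b' @ 1: {}  — state set empty
rest 'cba' ignored (set empty)
end set {} — state 1 not in

Answer: REJECT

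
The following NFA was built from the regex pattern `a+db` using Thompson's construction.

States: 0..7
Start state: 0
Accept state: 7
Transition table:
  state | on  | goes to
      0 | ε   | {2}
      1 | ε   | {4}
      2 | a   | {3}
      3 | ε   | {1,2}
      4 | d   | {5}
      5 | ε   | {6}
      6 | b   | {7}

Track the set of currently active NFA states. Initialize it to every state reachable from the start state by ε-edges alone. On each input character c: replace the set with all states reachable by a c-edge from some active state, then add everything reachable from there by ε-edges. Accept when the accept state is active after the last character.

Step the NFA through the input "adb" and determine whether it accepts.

Answer: ACCEPT

Steps:
S₀ = ε-closure({0}) = {0,2}
'a' @ 1: {1,2,3,4}
'd' @ 2: {5,6}
'b' @ 3: {7}  (accept∈set)
after full input: {7}  (accept=7 in)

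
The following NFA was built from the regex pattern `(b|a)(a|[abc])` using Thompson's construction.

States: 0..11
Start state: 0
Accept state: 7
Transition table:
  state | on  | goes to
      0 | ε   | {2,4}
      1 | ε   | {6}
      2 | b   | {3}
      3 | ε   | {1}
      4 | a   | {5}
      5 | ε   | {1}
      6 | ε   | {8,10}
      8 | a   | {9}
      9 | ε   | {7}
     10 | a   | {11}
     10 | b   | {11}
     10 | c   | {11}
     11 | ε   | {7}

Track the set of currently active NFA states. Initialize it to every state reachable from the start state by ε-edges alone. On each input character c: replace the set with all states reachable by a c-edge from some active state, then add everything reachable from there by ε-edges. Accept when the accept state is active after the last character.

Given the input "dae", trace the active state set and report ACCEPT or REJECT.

initial (ε-close {0}): {0,2,4}
'd' @ 1: {}  — state set empty
rest 'ae' ignored (set empty)
after full input: {}  (accept=7 not in)

Answer: REJECT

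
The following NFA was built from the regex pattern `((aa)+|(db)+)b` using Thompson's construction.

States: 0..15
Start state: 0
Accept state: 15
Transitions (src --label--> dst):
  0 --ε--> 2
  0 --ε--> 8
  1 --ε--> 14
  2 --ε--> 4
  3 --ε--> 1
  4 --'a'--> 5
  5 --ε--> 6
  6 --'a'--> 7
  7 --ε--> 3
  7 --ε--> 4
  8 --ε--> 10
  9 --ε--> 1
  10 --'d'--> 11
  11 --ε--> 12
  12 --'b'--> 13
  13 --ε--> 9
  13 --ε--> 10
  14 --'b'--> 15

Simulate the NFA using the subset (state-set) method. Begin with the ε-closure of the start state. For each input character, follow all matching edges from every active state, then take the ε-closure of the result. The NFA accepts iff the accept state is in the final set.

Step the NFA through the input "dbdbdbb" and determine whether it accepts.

S₀ = ε-closure({0}) = {0,2,4,8,10}
'd' @ 1: {11,12}
'b' @ 2: {1,9,10,13,14}
'd' @ 3: {11,12}
'b' @ 4: {1,9,10,13,14}
'd' @ 5: {11,12}
'b' @ 6: {1,9,10,13,14}
'b' @ 7: {15}  ✓accept
final: {15}; accept 15 in set

Answer: ACCEPT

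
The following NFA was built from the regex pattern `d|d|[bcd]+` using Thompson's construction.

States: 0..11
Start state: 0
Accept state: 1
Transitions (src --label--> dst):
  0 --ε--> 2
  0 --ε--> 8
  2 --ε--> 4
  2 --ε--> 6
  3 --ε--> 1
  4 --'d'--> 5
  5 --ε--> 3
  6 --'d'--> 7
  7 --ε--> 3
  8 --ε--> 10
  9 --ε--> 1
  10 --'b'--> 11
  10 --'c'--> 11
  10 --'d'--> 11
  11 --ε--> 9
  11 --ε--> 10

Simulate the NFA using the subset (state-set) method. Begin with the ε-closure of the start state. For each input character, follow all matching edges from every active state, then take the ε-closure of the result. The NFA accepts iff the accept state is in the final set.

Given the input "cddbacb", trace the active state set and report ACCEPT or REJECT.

initial (ε-close {0}): {0,2,4,6,8,10}
'c' @ 1: {1,9,10,11}  ✓accept
'd' @ 2: {1,9,10,11}  ✓accept
'd' @ 3: {1,9,10,11}  ✓accept
'b' @ 4: {1,9,10,11}  ✓accept
'a' @ 5: {}  — state set empty
rest 'cb' ignored (set empty)
after full input: {}  (accept=1 not in)

Answer: REJECT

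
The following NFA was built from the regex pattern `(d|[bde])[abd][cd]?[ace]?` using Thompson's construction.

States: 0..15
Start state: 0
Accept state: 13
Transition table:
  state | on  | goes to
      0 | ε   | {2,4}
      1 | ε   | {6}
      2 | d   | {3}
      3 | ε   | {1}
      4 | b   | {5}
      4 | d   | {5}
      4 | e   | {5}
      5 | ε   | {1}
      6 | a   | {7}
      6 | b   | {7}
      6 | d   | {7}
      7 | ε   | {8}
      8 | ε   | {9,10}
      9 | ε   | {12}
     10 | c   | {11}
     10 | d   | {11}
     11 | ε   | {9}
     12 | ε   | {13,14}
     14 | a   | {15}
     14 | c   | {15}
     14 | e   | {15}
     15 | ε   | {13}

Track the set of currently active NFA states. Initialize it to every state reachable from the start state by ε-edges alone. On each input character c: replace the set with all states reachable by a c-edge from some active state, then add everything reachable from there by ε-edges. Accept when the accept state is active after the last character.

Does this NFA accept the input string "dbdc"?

Answer: ACCEPT

Trace:
start: ε-closure({0}) = {0,2,4}
'd' @ 1: {1,3,5,6}
'b' @ 2: {7,8,9,10,12,13,14}  ✓accept
'd' @ 3: {9,11,12,13,14}  ✓accept
'c' @ 4: {13,15}  ✓accept
after full input: {13,15}  (accept=13 in)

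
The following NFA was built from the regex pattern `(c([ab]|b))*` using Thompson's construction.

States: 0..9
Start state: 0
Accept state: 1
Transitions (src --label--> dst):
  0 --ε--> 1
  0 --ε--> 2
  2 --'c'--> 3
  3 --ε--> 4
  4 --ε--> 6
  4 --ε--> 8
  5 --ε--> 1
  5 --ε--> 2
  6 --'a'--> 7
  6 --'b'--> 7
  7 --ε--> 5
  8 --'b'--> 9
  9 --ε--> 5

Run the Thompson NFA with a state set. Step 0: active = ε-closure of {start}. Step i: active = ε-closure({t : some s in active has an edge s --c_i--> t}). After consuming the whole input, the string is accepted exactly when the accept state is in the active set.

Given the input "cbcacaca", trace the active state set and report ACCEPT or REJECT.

start: ε-closure({0}) = {0,1,2}
'c' @ 1: {3,4,6,8}
'b' @ 2: {1,2,5,7,9}  [accepting]
'c' @ 3: {3,4,6,8}
'a' @ 4: {1,2,5,7}  [accepting]
'c' @ 5: {3,4,6,8}
'a' @ 6: {1,2,5,7}  [accepting]
'c' @ 7: {3,4,6,8}
'a' @ 8: {1,2,5,7}  [accepting]
end set {1,2,5,7} — state 1 in

Answer: ACCEPT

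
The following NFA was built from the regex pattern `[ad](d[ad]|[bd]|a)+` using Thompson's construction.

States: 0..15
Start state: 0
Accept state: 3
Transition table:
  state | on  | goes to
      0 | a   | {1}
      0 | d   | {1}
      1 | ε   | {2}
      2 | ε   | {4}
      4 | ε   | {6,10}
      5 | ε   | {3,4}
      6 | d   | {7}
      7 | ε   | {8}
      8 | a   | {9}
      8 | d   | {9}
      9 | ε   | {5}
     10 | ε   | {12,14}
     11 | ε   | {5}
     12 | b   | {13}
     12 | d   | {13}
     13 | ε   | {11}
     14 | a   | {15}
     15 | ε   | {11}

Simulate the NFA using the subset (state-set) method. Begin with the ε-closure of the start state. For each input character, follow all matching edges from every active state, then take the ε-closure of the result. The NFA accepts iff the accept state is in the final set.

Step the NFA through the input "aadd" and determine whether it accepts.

start: ε-closure({0}) = {0}
'a' @ 1: {1,2,4,6,10,12,14}
'a' @ 2: {3,4,5,6,10,11,12,14,15}  [accepting]
'd' @ 3: {3,4,5,6,7,8,10,11,12,13,14}  [accepting]
'd' @ 4: {3,4,5,6,7,8,9,10,11,12,13,14}  [accepting]
after full input: {3,4,5,6,7,8,9,10,11,12,13,14}  (accept=3 in)

Answer: ACCEPT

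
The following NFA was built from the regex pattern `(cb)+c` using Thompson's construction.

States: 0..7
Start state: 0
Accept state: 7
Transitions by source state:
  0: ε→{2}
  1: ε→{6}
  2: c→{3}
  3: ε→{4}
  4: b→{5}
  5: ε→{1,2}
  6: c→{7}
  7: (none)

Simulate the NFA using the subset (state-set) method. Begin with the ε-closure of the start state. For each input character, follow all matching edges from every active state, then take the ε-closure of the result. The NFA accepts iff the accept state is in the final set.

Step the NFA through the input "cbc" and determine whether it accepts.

Answer: ACCEPT

Derivation:
initial (ε-close {0}): {0,2}
'c' @ 1: {3,4}
'b' @ 2: {1,2,5,6}
'c' @ 3: {3,4,7}  (accept∈set)
after full input: {3,4,7}  (accept=7 in)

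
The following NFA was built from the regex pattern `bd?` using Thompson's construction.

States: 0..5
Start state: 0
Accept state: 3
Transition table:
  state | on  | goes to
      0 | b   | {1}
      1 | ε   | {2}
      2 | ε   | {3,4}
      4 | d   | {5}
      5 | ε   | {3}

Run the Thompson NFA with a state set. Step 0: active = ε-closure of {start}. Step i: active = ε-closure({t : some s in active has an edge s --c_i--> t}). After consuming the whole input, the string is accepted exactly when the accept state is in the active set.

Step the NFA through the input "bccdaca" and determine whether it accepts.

Answer: REJECT

Steps:
start: ε-closure({0}) = {0}
'b' @ 1: {1,2,3,4}  ✓accept
'c' @ 2: {}  — dead — no transitions
rest 'cdaca' ignored (set empty)
end set {} — state 3 not in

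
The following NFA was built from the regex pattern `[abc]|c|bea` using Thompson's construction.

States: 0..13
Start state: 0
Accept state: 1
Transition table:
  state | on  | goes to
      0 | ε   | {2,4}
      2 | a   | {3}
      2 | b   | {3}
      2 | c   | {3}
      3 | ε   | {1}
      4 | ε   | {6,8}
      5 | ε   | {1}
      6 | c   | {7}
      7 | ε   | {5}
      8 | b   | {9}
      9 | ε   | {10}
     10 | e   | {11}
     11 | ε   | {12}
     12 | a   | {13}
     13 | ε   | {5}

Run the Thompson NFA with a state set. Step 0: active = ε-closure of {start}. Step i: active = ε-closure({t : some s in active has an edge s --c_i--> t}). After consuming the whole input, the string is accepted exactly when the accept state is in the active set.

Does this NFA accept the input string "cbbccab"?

Answer: REJECT

Derivation:
start: ε-closure({0}) = {0,2,4,6,8}
'c' @ 1: {1,3,5,7}  ✓accept
'b' @ 2: {}  — no active states
rest 'bccab' ignored (set empty)
end set {} — state 1 not in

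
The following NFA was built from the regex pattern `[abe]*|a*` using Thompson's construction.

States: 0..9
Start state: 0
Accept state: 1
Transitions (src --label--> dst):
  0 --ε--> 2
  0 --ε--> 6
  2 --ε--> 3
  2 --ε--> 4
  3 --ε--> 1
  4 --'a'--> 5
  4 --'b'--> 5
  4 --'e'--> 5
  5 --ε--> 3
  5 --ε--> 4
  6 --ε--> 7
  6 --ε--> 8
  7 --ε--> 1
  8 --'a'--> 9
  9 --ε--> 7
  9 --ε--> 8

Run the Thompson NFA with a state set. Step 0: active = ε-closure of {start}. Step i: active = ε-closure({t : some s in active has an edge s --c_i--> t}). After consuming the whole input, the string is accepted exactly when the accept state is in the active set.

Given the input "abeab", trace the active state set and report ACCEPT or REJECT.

initial (ε-close {0}): {0,1,2,3,4,6,7,8}
'a' @ 1: {1,3,4,5,7,8,9}  (accept∈set)
'b' @ 2: {1,3,4,5}  (accept∈set)
'e' @ 3: {1,3,4,5}  (accept∈set)
'a' @ 4: {1,3,4,5}  (accept∈set)
'b' @ 5: {1,3,4,5}  (accept∈set)
after full input: {1,3,4,5}  (accept=1 in)

Answer: ACCEPT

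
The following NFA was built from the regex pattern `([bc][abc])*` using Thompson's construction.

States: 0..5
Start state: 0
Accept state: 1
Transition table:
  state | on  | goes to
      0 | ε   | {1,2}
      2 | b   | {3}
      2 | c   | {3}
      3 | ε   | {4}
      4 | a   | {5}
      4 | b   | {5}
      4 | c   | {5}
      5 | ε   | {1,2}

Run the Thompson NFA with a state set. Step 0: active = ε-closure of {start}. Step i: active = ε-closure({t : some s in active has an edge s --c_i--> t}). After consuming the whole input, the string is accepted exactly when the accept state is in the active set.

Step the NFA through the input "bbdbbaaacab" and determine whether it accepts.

Answer: REJECT

Trace:
S₀ = ε-closure({0}) = {0,1,2}
'b' @ 1: {3,4}
'b' @ 2: {1,2,5}  ✓accept
'd' @ 3: {}  — no active states
rest 'bbaaacab' ignored (set empty)
end set {} — state 1 not in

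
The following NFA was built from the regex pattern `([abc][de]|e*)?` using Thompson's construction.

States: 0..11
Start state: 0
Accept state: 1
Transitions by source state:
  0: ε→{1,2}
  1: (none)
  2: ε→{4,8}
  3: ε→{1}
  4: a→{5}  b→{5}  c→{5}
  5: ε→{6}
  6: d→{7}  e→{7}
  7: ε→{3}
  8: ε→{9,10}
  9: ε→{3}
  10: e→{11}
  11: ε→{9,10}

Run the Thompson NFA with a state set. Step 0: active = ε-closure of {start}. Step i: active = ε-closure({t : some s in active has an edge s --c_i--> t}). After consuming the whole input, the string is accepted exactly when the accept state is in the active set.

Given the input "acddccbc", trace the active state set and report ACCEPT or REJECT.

start: ε-closure({0}) = {0,1,2,3,4,8,9,10}
'a' @ 1: {5,6}
'c' @ 2: {}  — dead — no transitions
rest 'ddccbc' ignored (set empty)
end set {} — state 1 not in

Answer: REJECT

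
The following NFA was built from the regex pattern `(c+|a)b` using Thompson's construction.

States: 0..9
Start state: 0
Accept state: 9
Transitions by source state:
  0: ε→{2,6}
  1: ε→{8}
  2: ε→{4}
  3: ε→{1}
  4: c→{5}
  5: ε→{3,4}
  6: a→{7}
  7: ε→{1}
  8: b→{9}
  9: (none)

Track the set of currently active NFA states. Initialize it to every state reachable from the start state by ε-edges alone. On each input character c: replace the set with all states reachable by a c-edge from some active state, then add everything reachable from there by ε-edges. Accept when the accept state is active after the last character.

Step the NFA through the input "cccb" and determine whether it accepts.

initial (ε-close {0}): {0,2,4,6}
'c' @ 1: {1,3,4,5,8}
'c' @ 2: {1,3,4,5,8}
'c' @ 3: {1,3,4,5,8}
'b' @ 4: {9}  (accept∈set)
end set {9} — state 9 in

Answer: ACCEPT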